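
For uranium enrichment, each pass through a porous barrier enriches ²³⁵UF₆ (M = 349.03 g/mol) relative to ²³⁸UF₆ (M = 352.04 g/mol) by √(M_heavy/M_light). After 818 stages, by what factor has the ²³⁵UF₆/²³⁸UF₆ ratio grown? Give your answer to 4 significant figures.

33.52

Overall factor = α^818 with α = √(352.04/349.03), i.e. (352.04/349.03)^(818/2).
= 1.00862^409 = 33.52.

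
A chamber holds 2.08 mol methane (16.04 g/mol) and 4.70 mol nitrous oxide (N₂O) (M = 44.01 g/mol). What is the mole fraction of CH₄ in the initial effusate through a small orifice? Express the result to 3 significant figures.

Effusion rate of each component ∝ n_i/√M_i (partial pressure × 1/√M).
So x_CH₄ in the escaping gas = (n_CH₄/√M_CH₄) / Σ(n_i/√M_i)
= (2.08/√16.04) / (2.08/√16.04 + 4.70/√44.01) = 0.5194/(0.5194 + 0.7085) = 0.423.

0.423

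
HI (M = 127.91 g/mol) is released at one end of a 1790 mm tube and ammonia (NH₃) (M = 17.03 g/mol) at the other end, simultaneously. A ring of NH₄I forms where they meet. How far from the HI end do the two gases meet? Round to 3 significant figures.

479 mm

The fronts meet when d_HI + d_NH₃ = L with d_HI/d_NH₃ = √(M_NH₃/M_HI) (Graham's law). Here √(M_NH₃/M_HI) = √(17.03/127.91) = 0.3649.
With d_HI + d_NH₃ = 1790 mm, d_NH₃ = 1790/(1 + 0.3649) = 1311 mm.
d_HI = 1790 − 1311 = 479 mm.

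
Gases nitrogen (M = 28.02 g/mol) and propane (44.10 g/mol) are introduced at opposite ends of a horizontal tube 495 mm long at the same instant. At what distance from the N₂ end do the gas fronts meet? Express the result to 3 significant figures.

275 mm

Graham's law gives d_N₂/d_C₃H₈ = rate_N₂/rate_C₃H₈ = √(M_C₃H₈/M_N₂) = √(44.10/28.02) = 1.255.
With d_N₂ + d_C₃H₈ = 495 mm, d_C₃H₈ = 495/(1 + 1.255) = 219.6 mm.
d_N₂ = 495 − 219.6 = 275 mm.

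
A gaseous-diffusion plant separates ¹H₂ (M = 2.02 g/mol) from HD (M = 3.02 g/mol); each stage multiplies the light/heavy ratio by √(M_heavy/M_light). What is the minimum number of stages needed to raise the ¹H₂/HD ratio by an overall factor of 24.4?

16

Per stage α = (3.02/2.02)^(1/2) = 1.49505^0.5, giving ln α = 0.2011.
Need α^N ≥ 24.4 ⇒ N ≥ ln(24.4) / ln α = 3.195 / 0.2011 = 15.89.
Minimum whole number of stages: N = 16.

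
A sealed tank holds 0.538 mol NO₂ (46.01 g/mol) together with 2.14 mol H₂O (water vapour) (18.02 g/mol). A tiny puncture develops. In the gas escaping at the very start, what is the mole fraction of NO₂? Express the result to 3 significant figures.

Rate_i ∝ x_i/√M_i (Graham's law weighted by mole fraction), so the effusate composition follows n_i/√M_i.
So x_NO₂ in the escaping gas = (n_NO₂/√M_NO₂) / Σ(n_i/√M_i)
= (0.538/√46.01) / (0.538/√46.01 + 2.14/√18.02) = 0.07932/(0.07932 + 0.5041) = 0.136.

0.136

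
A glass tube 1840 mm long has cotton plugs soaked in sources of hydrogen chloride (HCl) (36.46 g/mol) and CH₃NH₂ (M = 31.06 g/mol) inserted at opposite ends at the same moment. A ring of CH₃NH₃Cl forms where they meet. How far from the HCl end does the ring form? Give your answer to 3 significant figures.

883 mm

Graham's law gives d_HCl/d_CH₃NH₂ = rate_HCl/rate_CH₃NH₂ = √(M_CH₃NH₂/M_HCl) = √(31.06/36.46) = 0.9230.
With d_HCl + d_CH₃NH₂ = 1840 mm, d_CH₃NH₂ = 1840/(1 + 0.9230) = 956.8 mm.
d_HCl = 1840 − 956.8 = 883 mm.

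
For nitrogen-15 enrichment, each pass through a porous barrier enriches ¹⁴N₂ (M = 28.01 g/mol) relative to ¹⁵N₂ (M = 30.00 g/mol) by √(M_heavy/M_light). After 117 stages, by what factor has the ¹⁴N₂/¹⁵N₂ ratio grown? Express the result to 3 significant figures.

After 117 stages the ratio has grown by (√(30.00/28.01))^117 = (30.00/28.01)^(117/2).
= 1.07105^(117/2) = 55.4.

55.4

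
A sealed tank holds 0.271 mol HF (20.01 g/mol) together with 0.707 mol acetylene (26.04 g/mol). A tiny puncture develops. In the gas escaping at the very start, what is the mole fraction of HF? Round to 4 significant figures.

0.3042

Effusion rate of each component ∝ n_i/√M_i (partial pressure × 1/√M).
Mole fraction of HF in the effusate = (n_HF/√M_HF) / (n_HF/√M_HF + n_C₂H₂/√M_C₂H₂)
= (0.271/√20.01) / (0.271/√20.01 + 0.707/√26.04) = 0.06058/(0.06058 + 0.1385) = 0.3042.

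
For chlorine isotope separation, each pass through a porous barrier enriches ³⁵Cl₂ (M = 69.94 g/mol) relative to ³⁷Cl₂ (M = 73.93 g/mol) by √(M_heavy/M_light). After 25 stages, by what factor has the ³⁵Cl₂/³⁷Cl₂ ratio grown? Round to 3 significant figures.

2.00

Overall factor = α^25 with α = √(73.93/69.94), i.e. (73.93/69.94)^(25/2).
= 1.05705^(25/2) = 2.00.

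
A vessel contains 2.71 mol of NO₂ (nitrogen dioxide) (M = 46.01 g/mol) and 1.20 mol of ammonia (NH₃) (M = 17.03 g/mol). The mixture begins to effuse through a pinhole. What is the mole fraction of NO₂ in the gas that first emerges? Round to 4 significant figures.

Rate_i ∝ x_i/√M_i (Graham's law weighted by mole fraction), so the effusate composition follows n_i/√M_i.
Mole fraction of NO₂ in the effusate = (n_NO₂/√M_NO₂) / (n_NO₂/√M_NO₂ + n_NH₃/√M_NH₃)
= (2.71/√46.01) / (2.71/√46.01 + 1.20/√17.03) = 0.3995/(0.3995 + 0.2908) = 0.5788.

0.5788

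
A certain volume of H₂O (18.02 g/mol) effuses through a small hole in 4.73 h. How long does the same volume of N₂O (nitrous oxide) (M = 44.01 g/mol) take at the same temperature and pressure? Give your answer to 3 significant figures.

7.39 h

From Graham's law, t_N₂O/t_H₂O = √(M_N₂O/M_H₂O) = √(44.01/18.02) = √2.442 = 1.563.
So the time for N₂O is 4.73 × 1.563 = 7.39 h.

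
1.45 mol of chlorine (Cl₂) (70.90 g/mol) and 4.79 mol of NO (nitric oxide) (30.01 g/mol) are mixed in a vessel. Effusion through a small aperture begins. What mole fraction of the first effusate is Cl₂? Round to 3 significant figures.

Each component's effusion rate ∝ (its partial pressure)·(1/√M) ∝ n_i/√M_i.
Mole fraction of Cl₂ in the effusate = (n_Cl₂/√M_Cl₂) / (n_Cl₂/√M_Cl₂ + n_NO/√M_NO)
= (1.45/√70.90) / (1.45/√70.90 + 4.79/√30.01) = 0.1722/(0.1722 + 0.8744) = 0.165.

0.165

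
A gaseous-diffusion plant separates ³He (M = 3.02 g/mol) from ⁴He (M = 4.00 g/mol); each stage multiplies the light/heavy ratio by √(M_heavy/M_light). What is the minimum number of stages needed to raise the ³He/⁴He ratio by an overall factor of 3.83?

Per stage α = (4.00/3.02)^(1/2) = 1.32450^0.5, giving ln α = 0.1405.
Need α^N ≥ 3.83 ⇒ N ≥ ln(3.83) / ln α = 1.343 / 0.1405 = 9.56.
So at least 10 stages are needed.

10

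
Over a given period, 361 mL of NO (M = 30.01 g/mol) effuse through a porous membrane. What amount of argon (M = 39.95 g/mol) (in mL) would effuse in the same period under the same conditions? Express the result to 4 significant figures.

312.9 mL

Graham's law gives rate_Ar/rate_NO = √(M_NO/M_Ar) = √(30.01/39.95) = √0.7512 = 0.8667.
So the volume for Ar is 361 × 0.8667 = 312.9 mL.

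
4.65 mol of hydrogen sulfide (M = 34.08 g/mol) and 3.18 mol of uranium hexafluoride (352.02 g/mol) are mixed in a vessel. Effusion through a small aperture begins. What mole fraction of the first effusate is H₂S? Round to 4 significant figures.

0.8245

The effusion rate of species i is ∝ p_i/√M_i ∝ n_i/√M_i.
Mole fraction of H₂S in the effusate = (n_H₂S/√M_H₂S) / (n_H₂S/√M_H₂S + n_UF₆/√M_UF₆)
= (4.65/√34.08) / (4.65/√34.08 + 3.18/√352.02) = 0.7965/(0.7965 + 0.1695) = 0.8245.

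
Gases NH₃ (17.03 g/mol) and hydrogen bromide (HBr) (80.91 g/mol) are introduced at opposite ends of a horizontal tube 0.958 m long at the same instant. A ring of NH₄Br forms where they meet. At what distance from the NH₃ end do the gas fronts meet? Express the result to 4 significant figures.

In equal time, each gas travels a distance ∝ its rate ∝ 1/√M, so d_NH₃/d_HBr = √(M_HBr/M_NH₃) = √(80.91/17.03) = 2.180.
With d_NH₃ + d_HBr = 0.958 m, d_HBr = 0.958/(1 + 2.180) = 0.3013 m.
d_NH₃ = 0.958 − 0.3013 = 0.6567 m.

0.6567 m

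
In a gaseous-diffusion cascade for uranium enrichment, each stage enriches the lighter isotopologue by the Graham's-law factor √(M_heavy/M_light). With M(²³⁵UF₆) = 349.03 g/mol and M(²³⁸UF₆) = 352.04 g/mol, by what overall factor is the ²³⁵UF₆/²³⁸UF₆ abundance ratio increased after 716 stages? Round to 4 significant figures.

21.63

Overall factor = α^716 with α = √(352.04/349.03), i.e. (352.04/349.03)^(716/2).
= 1.00862^358 = 21.63.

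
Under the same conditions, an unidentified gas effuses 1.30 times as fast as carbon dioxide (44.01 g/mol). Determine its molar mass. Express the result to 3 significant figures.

Using Graham's law: rate_X/rate_CO₂ = √(M_CO₂/M_X).
1.30 = √(44.01/M_X)
M_X = 44.01 / 1.30² = 44.01 / 1.690 = 26.0 g/mol

26.0 g/mol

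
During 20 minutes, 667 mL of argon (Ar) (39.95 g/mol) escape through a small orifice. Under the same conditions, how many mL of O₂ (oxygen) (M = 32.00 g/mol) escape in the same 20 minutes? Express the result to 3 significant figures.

Using Graham's law: rate_O₂/rate_Ar = √(M_Ar/M_O₂) = √(39.95/32.00) = √1.248 = 1.117.
So the volume for O₂ is 667 × 1.117 = 745 mL.

745 mL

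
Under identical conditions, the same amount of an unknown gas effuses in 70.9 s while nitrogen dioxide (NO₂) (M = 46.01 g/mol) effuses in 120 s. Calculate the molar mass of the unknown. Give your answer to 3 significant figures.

16.1 g/mol

Graham's law gives t_X/t_NO₂ = √(M_X/M_NO₂).
70.9/120 = 0.5908 = √(M_X/46.01)
M_X = 46.01 × 0.5908² = 46.01 × 0.3491 = 16.1 g/mol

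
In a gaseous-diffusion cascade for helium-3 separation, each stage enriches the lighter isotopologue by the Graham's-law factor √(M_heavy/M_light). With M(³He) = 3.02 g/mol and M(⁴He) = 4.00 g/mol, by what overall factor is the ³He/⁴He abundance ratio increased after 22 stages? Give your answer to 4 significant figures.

22.01

Each stage multiplies the ratio by α = √(4.00/3.02), so after 22 stages the overall factor is α^22 = (4.00/3.02)^(22/2).
= 1.32450^11 = 22.01.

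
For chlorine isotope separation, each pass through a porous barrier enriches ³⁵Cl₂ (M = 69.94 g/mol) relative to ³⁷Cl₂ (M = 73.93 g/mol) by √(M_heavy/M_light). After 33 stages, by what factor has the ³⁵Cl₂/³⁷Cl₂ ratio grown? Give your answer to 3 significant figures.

2.50

Overall factor = α^33 with α = √(73.93/69.94), i.e. (73.93/69.94)^(33/2).
= 1.05705^(33/2) = 2.50.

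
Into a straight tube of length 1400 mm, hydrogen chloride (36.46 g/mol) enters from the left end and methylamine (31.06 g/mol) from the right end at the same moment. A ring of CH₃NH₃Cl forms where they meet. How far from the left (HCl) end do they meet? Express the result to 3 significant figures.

672 mm

In equal time, each gas travels a distance ∝ its rate ∝ 1/√M, so d_HCl/d_CH₃NH₂ = √(M_CH₃NH₂/M_HCl) = √(31.06/36.46) = 0.9230.
With d_HCl + d_CH₃NH₂ = 1400 mm, d_CH₃NH₂ = 1400/(1 + 0.9230) = 728.0 mm.
d_HCl = 1400 − 728.0 = 672 mm.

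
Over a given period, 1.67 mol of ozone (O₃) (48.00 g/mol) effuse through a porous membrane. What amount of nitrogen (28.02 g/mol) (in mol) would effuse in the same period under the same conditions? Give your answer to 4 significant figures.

From Graham's law, rate_N₂/rate_O₃ = √(M_O₃/M_N₂) = √(48.00/28.02) = √1.713 = 1.309.
So the amount for N₂ is 1.67 × 1.309 = 2.186 mol.

2.186 mol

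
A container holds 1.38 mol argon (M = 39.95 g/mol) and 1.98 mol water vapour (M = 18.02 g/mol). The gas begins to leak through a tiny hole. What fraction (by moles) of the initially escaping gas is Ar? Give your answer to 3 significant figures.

Rate_i ∝ x_i/√M_i (Graham's law weighted by mole fraction), so the effusate composition follows n_i/√M_i.
Mole fraction of Ar in the effusate = (n_Ar/√M_Ar) / (n_Ar/√M_Ar + n_H₂O/√M_H₂O)
= (1.38/√39.95) / (1.38/√39.95 + 1.98/√18.02) = 0.2183/(0.2183 + 0.4664) = 0.319.

0.319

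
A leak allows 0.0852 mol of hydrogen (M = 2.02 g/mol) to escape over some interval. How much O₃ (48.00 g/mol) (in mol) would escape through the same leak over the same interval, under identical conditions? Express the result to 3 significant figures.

By Graham's law, rate_O₃/rate_H₂ = √(M_H₂/M_O₃) = √(2.02/48.00) = √0.04208 = 0.2051.
So the amount for O₃ is 0.0852 × 0.2051 = 0.0175 mol.

0.0175 mol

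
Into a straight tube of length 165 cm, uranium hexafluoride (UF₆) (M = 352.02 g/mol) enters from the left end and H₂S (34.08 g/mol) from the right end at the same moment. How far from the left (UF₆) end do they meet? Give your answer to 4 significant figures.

The fronts meet when d_UF₆ + d_H₂S = L with d_UF₆/d_H₂S = √(M_H₂S/M_UF₆) (Graham's law). Here √(M_H₂S/M_UF₆) = √(34.08/352.02) = 0.3111.
With d_UF₆ + d_H₂S = 165 cm, d_H₂S = 165/(1 + 0.3111) = 125.8 cm.
d_UF₆ = 165 − 125.8 = 39.16 cm.

39.16 cm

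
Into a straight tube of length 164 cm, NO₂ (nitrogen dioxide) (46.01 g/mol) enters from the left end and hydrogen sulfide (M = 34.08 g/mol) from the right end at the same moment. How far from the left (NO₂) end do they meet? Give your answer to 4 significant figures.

Distances travelled in equal time are proportional to diffusion rates, so d_NO₂/d_H₂S = √(M_H₂S/M_NO₂) = √(34.08/46.01) = 0.8606.
With d_NO₂ + d_H₂S = 164 cm, d_H₂S = 164/(1 + 0.8606) = 88.14 cm.
d_NO₂ = 164 − 88.14 = 75.86 cm.

75.86 cm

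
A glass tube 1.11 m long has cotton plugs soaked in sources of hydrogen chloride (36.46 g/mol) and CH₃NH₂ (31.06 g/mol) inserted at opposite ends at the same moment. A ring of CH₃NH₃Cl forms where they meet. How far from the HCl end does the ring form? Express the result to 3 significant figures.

0.533 m

Graham's law gives d_HCl/d_CH₃NH₂ = rate_HCl/rate_CH₃NH₂ = √(M_CH₃NH₂/M_HCl) = √(31.06/36.46) = 0.9230.
With d_HCl + d_CH₃NH₂ = 1.11 m, d_CH₃NH₂ = 1.11/(1 + 0.9230) = 0.5772 m.
d_HCl = 1.11 − 0.5772 = 0.533 m.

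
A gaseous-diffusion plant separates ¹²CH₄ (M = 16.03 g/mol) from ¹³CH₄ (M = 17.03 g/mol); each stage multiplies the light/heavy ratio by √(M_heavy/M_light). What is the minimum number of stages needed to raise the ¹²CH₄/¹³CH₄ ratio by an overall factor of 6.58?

63

With α = √(17.03/16.03) per stage, ln α = ½ ln(1.06238) = 0.03026.
Need α^N ≥ 6.58 ⇒ N ≥ ln(6.58) / ln α = 1.884 / 0.03026 = 62.27.
Rounding up, N = 63 stages.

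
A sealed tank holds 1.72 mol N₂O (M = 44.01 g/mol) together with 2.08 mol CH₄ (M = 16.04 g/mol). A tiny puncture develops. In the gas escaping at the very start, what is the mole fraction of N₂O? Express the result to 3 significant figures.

0.333

Rate_i ∝ x_i/√M_i (Graham's law weighted by mole fraction), so the effusate composition follows n_i/√M_i.
Mole fraction of N₂O in the effusate = (n_N₂O/√M_N₂O) / (n_N₂O/√M_N₂O + n_CH₄/√M_CH₄)
= (1.72/√44.01) / (1.72/√44.01 + 2.08/√16.04) = 0.2593/(0.2593 + 0.5194) = 0.333.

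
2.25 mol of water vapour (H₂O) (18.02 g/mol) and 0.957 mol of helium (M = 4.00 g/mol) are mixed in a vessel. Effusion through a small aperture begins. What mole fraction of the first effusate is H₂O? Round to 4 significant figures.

0.5255

Effusion rate of each component ∝ n_i/√M_i (partial pressure × 1/√M).
x_H₂O(eff) = (n_H₂O/√M_H₂O) / (n_H₂O/√M_H₂O + n_He/√M_He)
= (2.25/√18.02) / (2.25/√18.02 + 0.957/√4.00) = 0.5300/(0.5300 + 0.4785) = 0.5255.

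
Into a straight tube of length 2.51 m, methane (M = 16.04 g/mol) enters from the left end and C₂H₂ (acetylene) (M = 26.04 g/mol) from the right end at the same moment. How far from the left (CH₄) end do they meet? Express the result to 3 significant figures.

Distances travelled in equal time are proportional to diffusion rates, so d_CH₄/d_C₂H₂ = √(M_C₂H₂/M_CH₄) = √(26.04/16.04) = 1.274.
With d_CH₄ + d_C₂H₂ = 2.51 m, d_C₂H₂ = 2.51/(1 + 1.274) = 1.104 m.
d_CH₄ = 2.51 − 1.104 = 1.41 m.

1.41 m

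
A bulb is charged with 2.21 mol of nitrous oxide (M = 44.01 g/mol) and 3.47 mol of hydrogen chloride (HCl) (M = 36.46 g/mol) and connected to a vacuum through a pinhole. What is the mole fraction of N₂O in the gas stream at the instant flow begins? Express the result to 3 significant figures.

0.367

Each component's effusion rate ∝ (its partial pressure)·(1/√M) ∝ n_i/√M_i.
So x_N₂O in the escaping gas = (n_N₂O/√M_N₂O) / Σ(n_i/√M_i)
= (2.21/√44.01) / (2.21/√44.01 + 3.47/√36.46) = 0.3331/(0.3331 + 0.5747) = 0.367.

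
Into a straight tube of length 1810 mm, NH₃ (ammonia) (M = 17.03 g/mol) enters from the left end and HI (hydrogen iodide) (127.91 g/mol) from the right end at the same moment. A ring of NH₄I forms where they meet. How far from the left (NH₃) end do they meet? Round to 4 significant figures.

In equal time, each gas travels a distance ∝ its rate ∝ 1/√M, so d_NH₃/d_HI = √(M_HI/M_NH₃) = √(127.91/17.03) = 2.741.
With d_NH₃ + d_HI = 1810 mm, d_HI = 1810/(1 + 2.741) = 483.9 mm.
d_NH₃ = 1810 − 483.9 = 1326 mm.

1326 mm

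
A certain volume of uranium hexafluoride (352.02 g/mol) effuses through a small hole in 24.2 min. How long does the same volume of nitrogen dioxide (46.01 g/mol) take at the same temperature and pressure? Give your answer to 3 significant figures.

8.75 min

Since effusion rate ∝ 1/√M, t_NO₂/t_UF₆ = √(M_NO₂/M_UF₆) = √(46.01/352.02) = √0.1307 = 0.3615.
So the time for NO₂ is 24.2 × 0.3615 = 8.75 min.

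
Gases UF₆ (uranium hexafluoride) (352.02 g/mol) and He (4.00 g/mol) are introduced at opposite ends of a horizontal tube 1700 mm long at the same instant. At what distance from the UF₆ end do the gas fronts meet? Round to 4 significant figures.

163.8 mm

In equal time, each gas travels a distance ∝ its rate ∝ 1/√M, so d_UF₆/d_He = √(M_He/M_UF₆) = √(4.00/352.02) = 0.1066.
With d_UF₆ + d_He = 1700 mm, d_He = 1700/(1 + 0.1066) = 1536 mm.
d_UF₆ = 1700 − 1536 = 163.8 mm.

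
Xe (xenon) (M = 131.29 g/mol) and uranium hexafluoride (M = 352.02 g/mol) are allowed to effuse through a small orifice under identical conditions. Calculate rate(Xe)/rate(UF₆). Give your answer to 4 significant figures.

1.637

Using Graham's law: rate_Xe/rate_UF₆ = √(M_UF₆/M_Xe) = √(352.02/131.29) = √2.681 = 1.637.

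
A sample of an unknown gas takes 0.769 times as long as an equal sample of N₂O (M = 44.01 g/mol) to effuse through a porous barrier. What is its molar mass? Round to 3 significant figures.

26.0 g/mol

Graham's law gives t_X/t_N₂O = √(M_X/M_N₂O).
0.769 = √(M_X/44.01)
M_X = 44.01 × 0.769² = 44.01 × 0.5914 = 26.0 g/mol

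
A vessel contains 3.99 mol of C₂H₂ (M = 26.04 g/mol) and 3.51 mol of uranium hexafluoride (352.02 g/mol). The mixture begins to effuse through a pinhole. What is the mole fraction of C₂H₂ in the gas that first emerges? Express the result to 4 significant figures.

Each component's effusion rate ∝ (its partial pressure)·(1/√M) ∝ n_i/√M_i.
x_C₂H₂(eff) = (n_C₂H₂/√M_C₂H₂) / (n_C₂H₂/√M_C₂H₂ + n_UF₆/√M_UF₆)
= (3.99/√26.04) / (3.99/√26.04 + 3.51/√352.02) = 0.7819/(0.7819 + 0.1871) = 0.8069.

0.8069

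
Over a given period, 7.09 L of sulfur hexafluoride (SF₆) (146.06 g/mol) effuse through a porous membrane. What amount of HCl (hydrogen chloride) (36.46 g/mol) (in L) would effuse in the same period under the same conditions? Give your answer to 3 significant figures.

Graham's law gives rate_HCl/rate_SF₆ = √(M_SF₆/M_HCl) = √(146.06/36.46) = √4.006 = 2.002.
So the volume for HCl is 7.09 × 2.002 = 14.2 L.

14.2 L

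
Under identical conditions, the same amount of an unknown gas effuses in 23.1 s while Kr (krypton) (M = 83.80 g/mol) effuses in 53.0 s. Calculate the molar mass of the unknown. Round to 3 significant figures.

Since effusion rate ∝ 1/√M, t_X/t_Kr = √(M_X/M_Kr).
23.1/53.0 = 0.4358 = √(M_X/83.80)
M_X = 83.80 × 0.4358² = 83.80 × 0.1900 = 15.9 g/mol

15.9 g/mol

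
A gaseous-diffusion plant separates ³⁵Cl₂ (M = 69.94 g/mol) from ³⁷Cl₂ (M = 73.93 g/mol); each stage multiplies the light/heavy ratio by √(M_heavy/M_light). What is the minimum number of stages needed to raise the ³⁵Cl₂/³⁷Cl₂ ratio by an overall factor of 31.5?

125

Per stage α = (73.93/69.94)^(1/2) = 1.05705^0.5, giving ln α = 0.02774.
Need α^N ≥ 31.5 ⇒ N ≥ ln(31.5) / ln α = 3.450 / 0.02774 = 124.37.
Rounding up, N = 125 stages.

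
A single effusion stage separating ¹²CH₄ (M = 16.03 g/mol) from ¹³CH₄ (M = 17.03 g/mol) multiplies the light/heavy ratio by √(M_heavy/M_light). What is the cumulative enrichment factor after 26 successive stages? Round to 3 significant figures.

After 26 stages the ratio has grown by (√(17.03/16.03))^26 = (17.03/16.03)^(26/2).
= 1.06238^13 = 2.20.

2.20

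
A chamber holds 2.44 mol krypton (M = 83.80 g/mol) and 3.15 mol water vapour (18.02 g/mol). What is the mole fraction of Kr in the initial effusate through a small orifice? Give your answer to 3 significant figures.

0.264

Effusion rate of each component ∝ n_i/√M_i (partial pressure × 1/√M).
So x_Kr in the escaping gas = (n_Kr/√M_Kr) / Σ(n_i/√M_i)
= (2.44/√83.80) / (2.44/√83.80 + 3.15/√18.02) = 0.2665/(0.2665 + 0.7420) = 0.264.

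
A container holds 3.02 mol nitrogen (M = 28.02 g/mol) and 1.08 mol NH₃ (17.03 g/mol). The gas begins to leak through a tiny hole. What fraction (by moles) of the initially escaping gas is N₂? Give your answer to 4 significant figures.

0.6855

The effusion rate of species i is ∝ p_i/√M_i ∝ n_i/√M_i.
So x_N₂ in the escaping gas = (n_N₂/√M_N₂) / Σ(n_i/√M_i)
= (3.02/√28.02) / (3.02/√28.02 + 1.08/√17.03) = 0.5705/(0.5705 + 0.2617) = 0.6855.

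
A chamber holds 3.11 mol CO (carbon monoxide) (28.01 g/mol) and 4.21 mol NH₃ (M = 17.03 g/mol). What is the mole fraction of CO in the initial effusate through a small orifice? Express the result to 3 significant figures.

0.365

Rate_i ∝ x_i/√M_i (Graham's law weighted by mole fraction), so the effusate composition follows n_i/√M_i.
So x_CO in the escaping gas = (n_CO/√M_CO) / Σ(n_i/√M_i)
= (3.11/√28.01) / (3.11/√28.01 + 4.21/√17.03) = 0.5876/(0.5876 + 1.020) = 0.365.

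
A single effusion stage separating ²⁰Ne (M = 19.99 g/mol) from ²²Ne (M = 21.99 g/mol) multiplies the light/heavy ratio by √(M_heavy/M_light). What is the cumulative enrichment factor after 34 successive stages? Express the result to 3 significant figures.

After 34 stages the ratio has grown by (√(21.99/19.99))^34 = (21.99/19.99)^(34/2).
= 1.10005^17 = 5.06.

5.06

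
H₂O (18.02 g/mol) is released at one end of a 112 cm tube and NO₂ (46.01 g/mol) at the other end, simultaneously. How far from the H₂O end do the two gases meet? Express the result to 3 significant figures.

68.9 cm

In equal time, each gas travels a distance ∝ its rate ∝ 1/√M, so d_H₂O/d_NO₂ = √(M_NO₂/M_H₂O) = √(46.01/18.02) = 1.598.
With d_H₂O + d_NO₂ = 112 cm, d_NO₂ = 112/(1 + 1.598) = 43.11 cm.
d_H₂O = 112 − 43.11 = 68.9 cm.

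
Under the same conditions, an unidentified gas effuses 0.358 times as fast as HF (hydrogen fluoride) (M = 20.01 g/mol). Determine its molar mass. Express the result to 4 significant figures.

156.1 g/mol

From Graham's law, rate_X/rate_HF = √(M_HF/M_X).
0.358 = √(20.01/M_X)
M_X = 20.01 / 0.358² = 20.01 / 0.1282 = 156.1 g/mol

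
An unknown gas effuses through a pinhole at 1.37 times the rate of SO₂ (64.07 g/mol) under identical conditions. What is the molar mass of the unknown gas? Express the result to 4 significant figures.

Using Graham's law: rate_X/rate_SO₂ = √(M_SO₂/M_X).
1.37 = √(64.07/M_X)
M_X = 64.07 / 1.37² = 64.07 / 1.877 = 34.14 g/mol

34.14 g/mol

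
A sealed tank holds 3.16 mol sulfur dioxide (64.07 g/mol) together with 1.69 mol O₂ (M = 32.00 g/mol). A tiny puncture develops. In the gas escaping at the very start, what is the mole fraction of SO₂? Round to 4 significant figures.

Rate_i ∝ x_i/√M_i (Graham's law weighted by mole fraction), so the effusate composition follows n_i/√M_i.
Mole fraction of SO₂ in the effusate = (n_SO₂/√M_SO₂) / (n_SO₂/√M_SO₂ + n_O₂/√M_O₂)
= (3.16/√64.07) / (3.16/√64.07 + 1.69/√32.00) = 0.3948/(0.3948 + 0.2988) = 0.5692.

0.5692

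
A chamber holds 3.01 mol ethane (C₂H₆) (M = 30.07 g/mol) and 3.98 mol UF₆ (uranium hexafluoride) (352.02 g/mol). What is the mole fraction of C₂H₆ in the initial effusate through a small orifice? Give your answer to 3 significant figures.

0.721

Rate_i ∝ x_i/√M_i (Graham's law weighted by mole fraction), so the effusate composition follows n_i/√M_i.
Mole fraction of C₂H₆ in the effusate = (n_C₂H₆/√M_C₂H₆) / (n_C₂H₆/√M_C₂H₆ + n_UF₆/√M_UF₆)
= (3.01/√30.07) / (3.01/√30.07 + 3.98/√352.02) = 0.5489/(0.5489 + 0.2121) = 0.721.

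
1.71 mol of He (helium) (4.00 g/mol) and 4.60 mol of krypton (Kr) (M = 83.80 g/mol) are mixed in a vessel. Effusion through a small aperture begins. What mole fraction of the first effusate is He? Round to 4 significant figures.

0.6298

Rate_i ∝ x_i/√M_i (Graham's law weighted by mole fraction), so the effusate composition follows n_i/√M_i.
Mole fraction of He in the effusate = (n_He/√M_He) / (n_He/√M_He + n_Kr/√M_Kr)
= (1.71/√4.00) / (1.71/√4.00 + 4.60/√83.80) = 0.8550/(0.8550 + 0.5025) = 0.6298.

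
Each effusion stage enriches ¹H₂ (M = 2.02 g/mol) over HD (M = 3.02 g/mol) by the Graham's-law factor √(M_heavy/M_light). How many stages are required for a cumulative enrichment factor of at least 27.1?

17

Per stage α = (3.02/2.02)^(1/2) = 1.49505^0.5, giving ln α = 0.2011.
Need α^N ≥ 27.1 ⇒ N ≥ ln(27.1) / ln α = 3.300 / 0.2011 = 16.41.
Minimum whole number of stages: N = 17.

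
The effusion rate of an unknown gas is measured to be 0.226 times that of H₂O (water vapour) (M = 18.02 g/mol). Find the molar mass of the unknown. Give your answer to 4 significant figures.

352.8 g/mol

From Graham's law, rate_X/rate_H₂O = √(M_H₂O/M_X).
0.226 = √(18.02/M_X)
M_X = 18.02 / 0.226² = 18.02 / 0.05108 = 352.8 g/mol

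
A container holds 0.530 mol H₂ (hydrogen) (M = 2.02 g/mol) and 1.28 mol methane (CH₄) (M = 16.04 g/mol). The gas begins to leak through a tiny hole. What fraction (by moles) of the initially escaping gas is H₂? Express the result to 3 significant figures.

0.538

Rate_i ∝ x_i/√M_i (Graham's law weighted by mole fraction), so the effusate composition follows n_i/√M_i.
Mole fraction of H₂ in the effusate = (n_H₂/√M_H₂) / (n_H₂/√M_H₂ + n_CH₄/√M_CH₄)
= (0.530/√2.02) / (0.530/√2.02 + 1.28/√16.04) = 0.3729/(0.3729 + 0.3196) = 0.538.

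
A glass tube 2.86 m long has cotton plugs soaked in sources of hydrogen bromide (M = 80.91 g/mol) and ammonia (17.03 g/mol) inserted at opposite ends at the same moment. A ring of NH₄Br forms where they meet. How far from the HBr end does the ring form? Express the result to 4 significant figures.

0.8995 m

Distances travelled in equal time are proportional to diffusion rates, so d_HBr/d_NH₃ = √(M_NH₃/M_HBr) = √(17.03/80.91) = 0.4588.
With d_HBr + d_NH₃ = 2.86 m, d_NH₃ = 2.86/(1 + 0.4588) = 1.961 m.
d_HBr = 2.86 − 1.961 = 0.8995 m.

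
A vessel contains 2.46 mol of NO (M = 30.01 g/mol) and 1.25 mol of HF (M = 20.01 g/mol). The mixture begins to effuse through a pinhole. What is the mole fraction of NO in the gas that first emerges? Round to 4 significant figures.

Effusion rate of each component ∝ n_i/√M_i (partial pressure × 1/√M).
x_NO(eff) = (n_NO/√M_NO) / (n_NO/√M_NO + n_HF/√M_HF)
= (2.46/√30.01) / (2.46/√30.01 + 1.25/√20.01) = 0.4491/(0.4491 + 0.2794) = 0.6164.

0.6164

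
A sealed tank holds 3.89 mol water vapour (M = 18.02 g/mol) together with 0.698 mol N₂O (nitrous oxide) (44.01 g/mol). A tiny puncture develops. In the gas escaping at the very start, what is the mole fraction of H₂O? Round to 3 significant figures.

The effusion rate of species i is ∝ p_i/√M_i ∝ n_i/√M_i.
x_H₂O(eff) = (n_H₂O/√M_H₂O) / (n_H₂O/√M_H₂O + n_N₂O/√M_N₂O)
= (3.89/√18.02) / (3.89/√18.02 + 0.698/√44.01) = 0.9164/(0.9164 + 0.1052) = 0.897.

0.897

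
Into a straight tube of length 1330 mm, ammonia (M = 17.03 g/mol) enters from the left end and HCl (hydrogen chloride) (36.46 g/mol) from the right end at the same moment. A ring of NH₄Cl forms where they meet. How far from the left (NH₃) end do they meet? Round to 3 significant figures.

790 mm

The fronts meet when d_NH₃ + d_HCl = L with d_NH₃/d_HCl = √(M_HCl/M_NH₃) (Graham's law). Here √(M_HCl/M_NH₃) = √(36.46/17.03) = 1.463.
With d_NH₃ + d_HCl = 1330 mm, d_HCl = 1330/(1 + 1.463) = 540.0 mm.
d_NH₃ = 1330 − 540.0 = 790 mm.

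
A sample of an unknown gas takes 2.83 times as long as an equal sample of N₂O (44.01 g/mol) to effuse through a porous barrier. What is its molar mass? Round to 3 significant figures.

352 g/mol

Since effusion rate ∝ 1/√M, t_X/t_N₂O = √(M_X/M_N₂O).
2.83 = √(M_X/44.01)
M_X = 44.01 × 2.83² = 44.01 × 8.009 = 352 g/mol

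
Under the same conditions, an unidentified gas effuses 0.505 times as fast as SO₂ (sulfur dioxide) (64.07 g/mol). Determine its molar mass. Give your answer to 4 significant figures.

251.2 g/mol

Since effusion rate ∝ 1/√M, rate_X/rate_SO₂ = √(M_SO₂/M_X).
0.505 = √(64.07/M_X)
M_X = 64.07 / 0.505² = 64.07 / 0.2550 = 251.2 g/mol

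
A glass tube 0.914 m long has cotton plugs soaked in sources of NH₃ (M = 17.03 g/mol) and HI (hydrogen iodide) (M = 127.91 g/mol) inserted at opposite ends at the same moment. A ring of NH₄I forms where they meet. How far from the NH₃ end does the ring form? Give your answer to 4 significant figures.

0.6697 m

The fronts meet when d_NH₃ + d_HI = L with d_NH₃/d_HI = √(M_HI/M_NH₃) (Graham's law). Here √(M_HI/M_NH₃) = √(127.91/17.03) = 2.741.
With d_NH₃ + d_HI = 0.914 m, d_HI = 0.914/(1 + 2.741) = 0.2443 m.
d_NH₃ = 0.914 − 0.2443 = 0.6697 m.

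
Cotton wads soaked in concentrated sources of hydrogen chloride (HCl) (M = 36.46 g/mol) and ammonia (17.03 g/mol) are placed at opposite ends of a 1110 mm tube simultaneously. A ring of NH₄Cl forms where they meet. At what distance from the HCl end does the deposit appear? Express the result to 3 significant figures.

451 mm

In equal time, each gas travels a distance ∝ its rate ∝ 1/√M, so d_HCl/d_NH₃ = √(M_NH₃/M_HCl) = √(17.03/36.46) = 0.6834.
With d_HCl + d_NH₃ = 1110 mm, d_NH₃ = 1110/(1 + 0.6834) = 659.4 mm.
d_HCl = 1110 − 659.4 = 451 mm.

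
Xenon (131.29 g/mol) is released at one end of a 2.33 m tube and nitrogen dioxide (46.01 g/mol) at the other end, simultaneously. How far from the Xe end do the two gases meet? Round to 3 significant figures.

In equal time, each gas travels a distance ∝ its rate ∝ 1/√M, so d_Xe/d_NO₂ = √(M_NO₂/M_Xe) = √(46.01/131.29) = 0.5920.
With d_Xe + d_NO₂ = 2.33 m, d_NO₂ = 2.33/(1 + 0.5920) = 1.464 m.
d_Xe = 2.33 − 1.464 = 0.866 m.

0.866 m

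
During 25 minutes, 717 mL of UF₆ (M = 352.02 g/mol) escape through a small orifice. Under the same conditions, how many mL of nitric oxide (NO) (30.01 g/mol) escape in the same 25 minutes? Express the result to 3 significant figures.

Using Graham's law: rate_NO/rate_UF₆ = √(M_UF₆/M_NO) = √(352.02/30.01) = √11.73 = 3.425.
So the volume for NO is 717 × 3.425 = 2460 mL.

2460 mL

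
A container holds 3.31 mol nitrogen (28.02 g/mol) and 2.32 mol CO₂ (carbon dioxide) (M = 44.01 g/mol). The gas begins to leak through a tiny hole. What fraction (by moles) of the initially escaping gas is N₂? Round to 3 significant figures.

Rate_i ∝ x_i/√M_i (Graham's law weighted by mole fraction), so the effusate composition follows n_i/√M_i.
So x_N₂ in the escaping gas = (n_N₂/√M_N₂) / Σ(n_i/√M_i)
= (3.31/√28.02) / (3.31/√28.02 + 2.32/√44.01) = 0.6253/(0.6253 + 0.3497) = 0.641.

0.641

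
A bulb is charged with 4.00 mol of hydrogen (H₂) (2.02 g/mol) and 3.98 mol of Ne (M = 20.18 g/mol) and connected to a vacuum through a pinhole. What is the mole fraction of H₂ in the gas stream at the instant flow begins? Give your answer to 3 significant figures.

Rate_i ∝ x_i/√M_i (Graham's law weighted by mole fraction), so the effusate composition follows n_i/√M_i.
x_H₂(eff) = (n_H₂/√M_H₂) / (n_H₂/√M_H₂ + n_Ne/√M_Ne)
= (4.00/√2.02) / (4.00/√2.02 + 3.98/√20.18) = 2.814/(2.814 + 0.8860) = 0.761.

0.761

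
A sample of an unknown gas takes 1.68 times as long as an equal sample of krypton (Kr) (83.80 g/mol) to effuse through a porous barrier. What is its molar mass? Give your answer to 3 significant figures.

237 g/mol

Since effusion rate ∝ 1/√M, t_X/t_Kr = √(M_X/M_Kr).
1.68 = √(M_X/83.80)
M_X = 83.80 × 1.68² = 83.80 × 2.822 = 237 g/mol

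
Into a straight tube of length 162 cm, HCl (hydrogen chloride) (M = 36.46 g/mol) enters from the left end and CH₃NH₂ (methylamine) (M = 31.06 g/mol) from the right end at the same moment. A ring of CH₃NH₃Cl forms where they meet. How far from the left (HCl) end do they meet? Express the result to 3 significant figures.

77.8 cm

Distances travelled in equal time are proportional to diffusion rates, so d_HCl/d_CH₃NH₂ = √(M_CH₃NH₂/M_HCl) = √(31.06/36.46) = 0.9230.
With d_HCl + d_CH₃NH₂ = 162 cm, d_CH₃NH₂ = 162/(1 + 0.9230) = 84.24 cm.
d_HCl = 162 − 84.24 = 77.8 cm.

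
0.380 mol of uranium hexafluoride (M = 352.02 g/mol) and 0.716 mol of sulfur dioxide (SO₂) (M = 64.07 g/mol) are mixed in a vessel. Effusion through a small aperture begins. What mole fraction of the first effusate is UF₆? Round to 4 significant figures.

Effusion rate of each component ∝ n_i/√M_i (partial pressure × 1/√M).
So x_UF₆ in the escaping gas = (n_UF₆/√M_UF₆) / Σ(n_i/√M_i)
= (0.380/√352.02) / (0.380/√352.02 + 0.716/√64.07) = 0.02025/(0.02025 + 0.08945) = 0.1846.

0.1846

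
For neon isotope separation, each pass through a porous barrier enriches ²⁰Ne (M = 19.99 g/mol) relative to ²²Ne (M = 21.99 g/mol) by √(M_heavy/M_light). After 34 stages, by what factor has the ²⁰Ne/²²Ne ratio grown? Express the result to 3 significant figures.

Each stage multiplies the ratio by α = √(21.99/19.99), so after 34 stages the overall factor is α^34 = (21.99/19.99)^(34/2).
= 1.10005^17 = 5.06.

5.06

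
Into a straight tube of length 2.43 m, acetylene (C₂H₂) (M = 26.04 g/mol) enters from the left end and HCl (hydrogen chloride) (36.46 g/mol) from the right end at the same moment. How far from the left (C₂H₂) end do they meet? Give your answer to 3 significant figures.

Distances travelled in equal time are proportional to diffusion rates, so d_C₂H₂/d_HCl = √(M_HCl/M_C₂H₂) = √(36.46/26.04) = 1.183.
With d_C₂H₂ + d_HCl = 2.43 m, d_HCl = 2.43/(1 + 1.183) = 1.113 m.
d_C₂H₂ = 2.43 − 1.113 = 1.32 m.

1.32 m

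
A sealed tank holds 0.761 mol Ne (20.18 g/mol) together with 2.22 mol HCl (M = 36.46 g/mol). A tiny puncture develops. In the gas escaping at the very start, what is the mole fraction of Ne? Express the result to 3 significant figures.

The effusion rate of species i is ∝ p_i/√M_i ∝ n_i/√M_i.
x_Ne(eff) = (n_Ne/√M_Ne) / (n_Ne/√M_Ne + n_HCl/√M_HCl)
= (0.761/√20.18) / (0.761/√20.18 + 2.22/√36.46) = 0.1694/(0.1694 + 0.3677) = 0.315.

0.315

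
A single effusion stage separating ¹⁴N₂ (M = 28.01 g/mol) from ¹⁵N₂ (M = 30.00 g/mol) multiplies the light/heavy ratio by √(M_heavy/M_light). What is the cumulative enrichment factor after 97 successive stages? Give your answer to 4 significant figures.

Overall factor = α^97 with α = √(30.00/28.01), i.e. (30.00/28.01)^(97/2).
= 1.07105^(97/2) = 27.91.

27.91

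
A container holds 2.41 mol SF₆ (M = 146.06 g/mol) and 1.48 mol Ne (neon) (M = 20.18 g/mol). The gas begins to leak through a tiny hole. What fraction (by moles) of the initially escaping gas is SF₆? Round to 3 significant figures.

0.377

Each component's effusion rate ∝ (its partial pressure)·(1/√M) ∝ n_i/√M_i.
So x_SF₆ in the escaping gas = (n_SF₆/√M_SF₆) / Σ(n_i/√M_i)
= (2.41/√146.06) / (2.41/√146.06 + 1.48/√20.18) = 0.1994/(0.1994 + 0.3295) = 0.377.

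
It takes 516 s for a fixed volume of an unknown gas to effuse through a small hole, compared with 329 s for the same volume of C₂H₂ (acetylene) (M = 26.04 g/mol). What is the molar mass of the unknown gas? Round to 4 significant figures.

64.05 g/mol

Using Graham's law: t_X/t_C₂H₂ = √(M_X/M_C₂H₂).
516/329 = 1.568 = √(M_X/26.04)
M_X = 26.04 × 1.568² = 26.04 × 2.460 = 64.05 g/mol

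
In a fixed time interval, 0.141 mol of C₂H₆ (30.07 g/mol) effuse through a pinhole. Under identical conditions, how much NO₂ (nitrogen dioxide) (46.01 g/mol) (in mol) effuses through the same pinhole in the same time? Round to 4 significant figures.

Graham's law gives rate_NO₂/rate_C₂H₆ = √(M_C₂H₆/M_NO₂) = √(30.07/46.01) = √0.6536 = 0.8084.
So the amount for NO₂ is 0.141 × 0.8084 = 0.1140 mol.

0.1140 mol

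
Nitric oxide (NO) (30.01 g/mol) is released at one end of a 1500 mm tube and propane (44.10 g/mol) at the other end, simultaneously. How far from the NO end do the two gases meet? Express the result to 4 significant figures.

822.0 mm

In equal time, each gas travels a distance ∝ its rate ∝ 1/√M, so d_NO/d_C₃H₈ = √(M_C₃H₈/M_NO) = √(44.10/30.01) = 1.212.
With d_NO + d_C₃H₈ = 1500 mm, d_C₃H₈ = 1500/(1 + 1.212) = 678.0 mm.
d_NO = 1500 − 678.0 = 822.0 mm.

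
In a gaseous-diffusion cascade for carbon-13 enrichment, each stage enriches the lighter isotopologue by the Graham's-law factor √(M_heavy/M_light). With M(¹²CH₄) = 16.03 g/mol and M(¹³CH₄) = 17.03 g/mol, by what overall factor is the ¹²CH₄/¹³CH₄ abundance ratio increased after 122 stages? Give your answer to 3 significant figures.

Each stage multiplies the ratio by α = √(17.03/16.03), so after 122 stages the overall factor is α^122 = (17.03/16.03)^(122/2).
= 1.06238^61 = 40.1.

40.1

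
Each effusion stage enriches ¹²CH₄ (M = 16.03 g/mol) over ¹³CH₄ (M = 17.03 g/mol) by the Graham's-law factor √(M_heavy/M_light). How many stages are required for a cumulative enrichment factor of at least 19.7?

99

Single-stage factor α = √(17.03/16.03), so ln α = ½ ln(1.06238) = 0.03026.
Need α^N ≥ 19.7 ⇒ N ≥ ln(19.7) / ln α = 2.981 / 0.03026 = 98.51.
Rounding up, N = 99 stages.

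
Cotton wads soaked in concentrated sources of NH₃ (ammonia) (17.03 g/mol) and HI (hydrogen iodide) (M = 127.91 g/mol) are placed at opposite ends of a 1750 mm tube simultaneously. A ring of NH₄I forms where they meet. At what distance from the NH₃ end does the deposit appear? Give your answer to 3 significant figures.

1280 mm

Distances travelled in equal time are proportional to diffusion rates, so d_NH₃/d_HI = √(M_HI/M_NH₃) = √(127.91/17.03) = 2.741.
With d_NH₃ + d_HI = 1750 mm, d_HI = 1750/(1 + 2.741) = 467.8 mm.
d_NH₃ = 1750 − 467.8 = 1280 mm.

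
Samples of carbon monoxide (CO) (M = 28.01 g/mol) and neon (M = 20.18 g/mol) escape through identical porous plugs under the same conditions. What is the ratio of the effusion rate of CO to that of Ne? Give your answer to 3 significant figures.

Since effusion rate ∝ 1/√M, rate_CO/rate_Ne = √(M_Ne/M_CO) = √(20.18/28.01) = √0.7205 = 0.849.

0.849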